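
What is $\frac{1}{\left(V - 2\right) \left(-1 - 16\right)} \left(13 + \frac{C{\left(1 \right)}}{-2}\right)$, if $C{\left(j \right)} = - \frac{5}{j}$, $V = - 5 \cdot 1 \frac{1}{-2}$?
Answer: $- \frac{31}{17} \approx -1.8235$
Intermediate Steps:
$V = \frac{5}{2}$ ($V = - 5 \cdot 1 \left(- \frac{1}{2}\right) = \left(-5\right) \left(- \frac{1}{2}\right) = \frac{5}{2} \approx 2.5$)
$\frac{1}{\left(V - 2\right) \left(-1 - 16\right)} \left(13 + \frac{C{\left(1 \right)}}{-2}\right) = \frac{1}{\left(\frac{5}{2} - 2\right) \left(-1 - 16\right)} \left(13 + \frac{\left(-5\right) 1^{-1}}{-2}\right) = \frac{\frac{1}{\frac{1}{2}}}{-1 - 16} \left(13 - \frac{\left(-5\right) 1}{2}\right) = \frac{2}{-17} \left(13 - - \frac{5}{2}\right) = 2 \left(- \frac{1}{17}\right) \left(13 + \frac{5}{2}\right) = \left(- \frac{2}{17}\right) \frac{31}{2} = - \frac{31}{17}$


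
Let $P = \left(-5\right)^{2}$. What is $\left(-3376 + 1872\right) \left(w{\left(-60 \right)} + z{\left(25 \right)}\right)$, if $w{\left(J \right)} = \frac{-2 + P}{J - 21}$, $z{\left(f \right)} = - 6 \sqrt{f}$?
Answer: $\frac{3689312}{81} \approx 45547.0$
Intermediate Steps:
$P = 25$
$w{\left(J \right)} = \frac{23}{-21 + J}$ ($w{\left(J \right)} = \frac{-2 + 25}{J - 21} = \frac{23}{-21 + J}$)
$\left(-3376 + 1872\right) \left(w{\left(-60 \right)} + z{\left(25 \right)}\right) = \left(-3376 + 1872\right) \left(\frac{23}{-21 - 60} - 6 \sqrt{25}\right) = - 1504 \left(\frac{23}{-81} - 30\right) = - 1504 \left(23 \left(- \frac{1}{81}\right) - 30\right) = - 1504 \left(- \frac{23}{81} - 30\right) = \left(-1504\right) \left(- \frac{2453}{81}\right) = \frac{3689312}{81}$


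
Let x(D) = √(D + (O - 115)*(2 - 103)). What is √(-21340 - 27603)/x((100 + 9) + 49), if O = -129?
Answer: I*√1213884286/24802 ≈ 1.4048*I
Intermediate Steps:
x(D) = √(24644 + D) (x(D) = √(D + (-129 - 115)*(2 - 103)) = √(D - 244*(-101)) = √(D + 24644) = √(24644 + D))
√(-21340 - 27603)/x((100 + 9) + 49) = √(-21340 - 27603)/(√(24644 + ((100 + 9) + 49))) = √(-48943)/(√(24644 + (109 + 49))) = (I*√48943)/(√(24644 + 158)) = (I*√48943)/(√24802) = (I*√48943)*(√24802/24802) = I*√1213884286/24802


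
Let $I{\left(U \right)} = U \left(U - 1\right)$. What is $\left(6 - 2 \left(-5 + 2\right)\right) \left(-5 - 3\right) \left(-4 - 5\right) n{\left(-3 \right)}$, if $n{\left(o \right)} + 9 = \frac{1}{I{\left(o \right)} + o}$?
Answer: $-7680$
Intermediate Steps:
$I{\left(U \right)} = U \left(-1 + U\right)$
$n{\left(o \right)} = -9 + \frac{1}{o + o \left(-1 + o\right)}$ ($n{\left(o \right)} = -9 + \frac{1}{o \left(-1 + o\right) + o} = -9 + \frac{1}{o + o \left(-1 + o\right)}$)
$\left(6 - 2 \left(-5 + 2\right)\right) \left(-5 - 3\right) \left(-4 - 5\right) n{\left(-3 \right)} = \left(6 - 2 \left(-5 + 2\right)\right) \left(-5 - 3\right) \left(-4 - 5\right) \left(-9 + \frac{1}{9}\right) = \left(6 - -6\right) \left(\left(-8\right) \left(-9\right)\right) \left(-9 + \frac{1}{9}\right) = \left(6 + 6\right) 72 \left(- \frac{80}{9}\right) = 12 \cdot 72 \left(- \frac{80}{9}\right) = 864 \left(- \frac{80}{9}\right) = -7680$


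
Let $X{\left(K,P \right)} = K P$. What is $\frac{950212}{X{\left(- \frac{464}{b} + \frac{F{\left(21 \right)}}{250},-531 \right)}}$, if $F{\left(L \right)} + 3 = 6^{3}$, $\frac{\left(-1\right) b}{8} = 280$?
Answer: $- \frac{3325742000}{1968417} \approx -1689.6$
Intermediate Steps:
$b = -2240$ ($b = \left(-8\right) 280 = -2240$)
$F{\left(L \right)} = 213$ ($F{\left(L \right)} = -3 + 6^{3} = -3 + 216 = 213$)
$\frac{950212}{X{\left(- \frac{464}{b} + \frac{F{\left(21 \right)}}{250},-531 \right)}} = \frac{950212}{\left(- \frac{464}{-2240} + \frac{213}{250}\right) \left(-531\right)} = \frac{950212}{\left(\left(-464\right) \left(- \frac{1}{2240}\right) + 213 \cdot \frac{1}{250}\right) \left(-531\right)} = \frac{950212}{\left(\frac{29}{140} + \frac{213}{250}\right) \left(-531\right)} = \frac{950212}{\frac{3707}{3500} \left(-531\right)} = \frac{950212}{- \frac{1968417}{3500}} = 950212 \left(- \frac{3500}{1968417}\right) = - \frac{3325742000}{1968417}$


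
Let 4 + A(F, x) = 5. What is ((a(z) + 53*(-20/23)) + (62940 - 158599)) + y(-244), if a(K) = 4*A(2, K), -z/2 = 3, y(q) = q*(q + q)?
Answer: 537531/23 ≈ 23371.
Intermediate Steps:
y(q) = 2*q² (y(q) = q*(2*q) = 2*q²)
z = -6 (z = -2*3 = -6)
A(F, x) = 1 (A(F, x) = -4 + 5 = 1)
a(K) = 4 (a(K) = 4*1 = 4)
((a(z) + 53*(-20/23)) + (62940 - 158599)) + y(-244) = ((4 + 53*(-20/23)) + (62940 - 158599)) + 2*(-244)² = ((4 + 53*(-20*1/23)) - 95659) + 2*59536 = ((4 + 53*(-20/23)) - 95659) + 119072 = ((4 - 1060/23) - 95659) + 119072 = (-968/23 - 95659) + 119072 = -2201125/23 + 119072 = 537531/23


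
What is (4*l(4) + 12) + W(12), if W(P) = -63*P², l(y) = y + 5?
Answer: -9024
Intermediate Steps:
l(y) = 5 + y
(4*l(4) + 12) + W(12) = (4*(5 + 4) + 12) - 63*12² = (4*9 + 12) - 63*144 = (36 + 12) - 9072 = 48 - 9072 = -9024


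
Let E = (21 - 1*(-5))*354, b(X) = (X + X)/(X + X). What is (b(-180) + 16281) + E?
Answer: 25486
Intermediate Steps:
b(X) = 1 (b(X) = (2*X)/((2*X)) = (2*X)*(1/(2*X)) = 1)
E = 9204 (E = (21 + 5)*354 = 26*354 = 9204)
(b(-180) + 16281) + E = (1 + 16281) + 9204 = 16282 + 9204 = 25486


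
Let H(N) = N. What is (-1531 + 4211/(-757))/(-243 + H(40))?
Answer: 1163178/153671 ≈ 7.5693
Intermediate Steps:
(-1531 + 4211/(-757))/(-243 + H(40)) = (-1531 + 4211/(-757))/(-243 + 40) = (-1531 + 4211*(-1/757))/(-203) = (-1531 - 4211/757)*(-1/203) = -1163178/757*(-1/203) = 1163178/153671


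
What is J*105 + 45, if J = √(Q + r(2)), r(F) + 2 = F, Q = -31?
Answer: 45 + 105*I*√31 ≈ 45.0 + 584.62*I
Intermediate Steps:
r(F) = -2 + F
J = I*√31 (J = √(-31 + (-2 + 2)) = √(-31 + 0) = √(-31) = I*√31 ≈ 5.5678*I)
J*105 + 45 = (I*√31)*105 + 45 = 105*I*√31 + 45 = 45 + 105*I*√31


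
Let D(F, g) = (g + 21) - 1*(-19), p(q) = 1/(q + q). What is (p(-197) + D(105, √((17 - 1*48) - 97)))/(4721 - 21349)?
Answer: -15759/6551432 - 2*I*√2/4157 ≈ -0.0024054 - 0.0006804*I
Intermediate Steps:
p(q) = 1/(2*q)
D(F, g) = 40 + g (D(F, g) = (21 + g) + 19 = 40 + g)
(p(-197) + D(105, √((17 - 1*48) - 97)))/(4721 - 21349) = ((½)/(-197) + (40 + √((17 - 1*48) - 97)))/(4721 - 21349) = ((½)*(-1/197) + (40 + √((17 - 48) - 97)))/(-16628) = (-1/394 + (40 + √(-31 - 97)))*(-1/16628) = (-1/394 + (40 + √(-128)))*(-1/16628) = (-1/394 + (40 + 8*I*√2))*(-1/16628) = (15759/394 + 8*I*√2)*(-1/16628) = -15759/6551432 - 2*I*√2/4157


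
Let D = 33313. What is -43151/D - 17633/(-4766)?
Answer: 381750463/158769758 ≈ 2.4044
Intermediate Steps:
-43151/D - 17633/(-4766) = -43151/33313 - 17633/(-4766) = -43151*1/33313 - 17633*(-1/4766) = -43151/33313 + 17633/4766 = 381750463/158769758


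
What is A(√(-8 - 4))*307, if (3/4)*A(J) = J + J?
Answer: 4912*I*√3/3 ≈ 2835.9*I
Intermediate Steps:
A(J) = 8*J/3 (A(J) = 4*(J + J)/3 = 4*(2*J)/3 = 8*J/3)
A(√(-8 - 4))*307 = (8*√(-8 - 4)/3)*307 = (8*√(-12)/3)*307 = (8*(2*I*√3)/3)*307 = (16*I*√3/3)*307 = 4912*I*√3/3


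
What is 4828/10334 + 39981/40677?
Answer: 101592035/70059353 ≈ 1.4501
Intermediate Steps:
4828/10334 + 39981/40677 = 4828*(1/10334) + 39981*(1/40677) = 2414/5167 + 13327/13559 = 101592035/70059353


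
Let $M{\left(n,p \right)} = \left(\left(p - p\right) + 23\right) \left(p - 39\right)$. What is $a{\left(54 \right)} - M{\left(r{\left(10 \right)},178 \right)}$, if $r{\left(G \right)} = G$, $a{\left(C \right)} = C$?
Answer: $-3143$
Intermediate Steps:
$M{\left(n,p \right)} = -897 + 23 p$ ($M{\left(n,p \right)} = \left(0 + 23\right) \left(-39 + p\right) = 23 \left(-39 + p\right) = -897 + 23 p$)
$a{\left(54 \right)} - M{\left(r{\left(10 \right)},178 \right)} = 54 - \left(-897 + 23 \cdot 178\right) = 54 - \left(-897 + 4094\right) = 54 - 3197 = -3143$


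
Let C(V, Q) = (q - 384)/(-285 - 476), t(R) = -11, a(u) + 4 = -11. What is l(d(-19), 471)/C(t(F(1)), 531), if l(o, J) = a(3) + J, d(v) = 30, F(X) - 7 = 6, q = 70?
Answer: 173508/157 ≈ 1105.1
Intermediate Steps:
F(X) = 13 (F(X) = 7 + 6 = 13)
a(u) = -15 (a(u) = -4 - 11 = -15)
l(o, J) = -15 + J
C(V, Q) = 314/761 (C(V, Q) = (70 - 384)/(-285 - 476) = -314/(-761) = -314*(-1/761) = 314/761)
l(d(-19), 471)/C(t(F(1)), 531) = (-15 + 471)/(314/761) = 456*(761/314) = 173508/157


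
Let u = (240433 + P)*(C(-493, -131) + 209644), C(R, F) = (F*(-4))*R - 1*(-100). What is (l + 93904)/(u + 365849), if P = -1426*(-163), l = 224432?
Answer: -318336/22975490299 ≈ -1.3855e-5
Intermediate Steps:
P = 232438
C(R, F) = 100 - 4*F*R (C(R, F) = (-4*F)*R + 100 = -4*F*R + 100 = 100 - 4*F*R)
u = -22975856148 (u = (240433 + 232438)*((100 - 4*(-131)*(-493)) + 209644) = 472871*((100 - 258332) + 209644) = 472871*(-258232 + 209644) = 472871*(-48588) = -22975856148)
(l + 93904)/(u + 365849) = (224432 + 93904)/(-22975856148 + 365849) = 318336/(-22975490299) = 318336*(-1/22975490299) = -318336/22975490299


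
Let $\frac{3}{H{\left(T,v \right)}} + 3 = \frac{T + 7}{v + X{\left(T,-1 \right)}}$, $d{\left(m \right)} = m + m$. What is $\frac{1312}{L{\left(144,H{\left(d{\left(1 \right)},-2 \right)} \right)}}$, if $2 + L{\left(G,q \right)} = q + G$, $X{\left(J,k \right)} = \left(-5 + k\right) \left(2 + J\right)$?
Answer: $\frac{9512}{1023} \approx 9.2981$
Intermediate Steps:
$d{\left(m \right)} = 2 m$
$H{\left(T,v \right)} = \frac{3}{-3 + \frac{7 + T}{-12 + v - 6 T}}$ ($H{\left(T,v \right)} = \frac{3}{-3 + \frac{T + 7}{v + \left(-10 - 5 T + 2 \left(-1\right) + T \left(-1\right)\right)}} = \frac{3}{-3 + \frac{7 + T}{v - \left(12 + 6 T\right)}} = \frac{3}{-3 + \frac{7 + T}{-12 + v - 6 T}}$)
$L{\left(G,q \right)} = -2 + G + q$ ($L{\left(G,q \right)} = -2 + \left(q + G\right) = -2 + \left(G + q\right) = -2 + G + q$)
$\frac{1312}{L{\left(144,H{\left(d{\left(1 \right)},-2 \right)} \right)}} = \frac{1312}{-2 + 144 + \frac{3 \left(-12 - 2 - 6 \cdot 2 \cdot 1\right)}{43 - -6 + 19 \cdot 2 \cdot 1}} = \frac{1312}{-2 + 144 + \frac{3 \left(-12 - 2 - 12\right)}{43 + 6 + 19 \cdot 2}} = \frac{1312}{-2 + 144 + \frac{3 \left(-12 - 2 - 12\right)}{43 + 6 + 38}} = \frac{1312}{-2 + 144 + 3 \cdot \frac{1}{87} \left(-26\right)} = \frac{1312}{-2 + 144 - \frac{26}{29}} = \frac{1312}{\frac{4092}{29}} = 1312 \cdot \frac{29}{4092} = \frac{9512}{1023}$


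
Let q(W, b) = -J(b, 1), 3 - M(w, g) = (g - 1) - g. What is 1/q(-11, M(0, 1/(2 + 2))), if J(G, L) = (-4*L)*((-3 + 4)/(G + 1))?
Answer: 5/4 ≈ 1.2500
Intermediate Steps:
J(G, L) = -4*L/(1 + G) (J(G, L) = (-4*L)*(1/(1 + G)) = (-4*L)/(1 + G) = -4*L/(1 + G))
M(w, g) = 4 (M(w, g) = 3 - ((g - 1) - g) = 3 - ((-1 + g) - g) = 3 - 1*(-1) = 3 + 1 = 4)
q(W, b) = 4/(1 + b) (q(W, b) = -(-4)/(1 + b) = 4/(1 + b))
1/q(-11, M(0, 1/(2 + 2))) = 1/(4/(1 + 4)) = 1/(4/5) = 5/4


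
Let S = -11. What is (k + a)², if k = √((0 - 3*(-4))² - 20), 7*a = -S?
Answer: 6197/49 + 44*√31/7 ≈ 161.47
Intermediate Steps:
a = 11/7 (a = (-1*(-11))/7 = (⅐)*11 = 11/7 ≈ 1.5714)
k = 2*√31 (k = √((0 + 12)² - 20) = √(12² - 20) = √(144 - 20) = √124 = 2*√31 ≈ 11.136)
(k + a)² = (2*√31 + 11/7)² = (11/7 + 2*√31)²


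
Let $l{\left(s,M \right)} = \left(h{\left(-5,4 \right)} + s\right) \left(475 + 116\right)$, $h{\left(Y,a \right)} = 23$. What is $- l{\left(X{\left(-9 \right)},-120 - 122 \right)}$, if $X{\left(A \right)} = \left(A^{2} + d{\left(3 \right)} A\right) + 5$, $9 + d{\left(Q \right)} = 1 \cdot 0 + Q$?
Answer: $-96333$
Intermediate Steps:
$d{\left(Q \right)} = -9 + Q$ ($d{\left(Q \right)} = -9 + \left(1 \cdot 0 + Q\right) = -9 + \left(0 + Q\right) = -9 + Q$)
$X{\left(A \right)} = 5 + A^{2} - 6 A$ ($X{\left(A \right)} = \left(A^{2} + \left(-9 + 3\right) A\right) + 5 = \left(A^{2} - 6 A\right) + 5 = 5 + A^{2} - 6 A$)
$l{\left(s,M \right)} = 13593 + 591 s$ ($l{\left(s,M \right)} = \left(23 + s\right) \left(475 + 116\right) = \left(23 + s\right) 591 = 13593 + 591 s$)
$- l{\left(X{\left(-9 \right)},-120 - 122 \right)} = - (13593 + 591 \left(5 + \left(-9\right)^{2} - -54\right)) = - (13593 + 591 \left(5 + 81 + 54\right)) = - (13593 + 591 \cdot 140) = - (13593 + 82740) = \left(-1\right) 96333 = -96333$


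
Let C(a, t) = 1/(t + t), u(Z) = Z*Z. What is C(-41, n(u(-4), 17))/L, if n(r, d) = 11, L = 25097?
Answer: 1/552134 ≈ 1.8112e-6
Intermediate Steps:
u(Z) = Z²
C(a, t) = 1/(2*t)
C(-41, n(u(-4), 17))/L = ((½)/11)/25097 = ((½)*(1/11))*(1/25097) = (1/22)*(1/25097) = 1/552134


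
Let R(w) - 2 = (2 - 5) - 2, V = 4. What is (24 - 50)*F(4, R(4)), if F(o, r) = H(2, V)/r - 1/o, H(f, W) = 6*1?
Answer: 117/2 ≈ 58.500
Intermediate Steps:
H(f, W) = 6
R(w) = -3 (R(w) = 2 + ((2 - 5) - 2) = 2 + (-3 - 2) = 2 - 5 = -3)
F(o, r) = -1/o + 6/r (F(o, r) = 6/r - 1/o = -1/o + 6/r)
(24 - 50)*F(4, R(4)) = (24 - 50)*(-1/4 + 6/(-3)) = -26*(-1*¼ + 6*(-⅓)) = -26*(-¼ - 2) = -26*(-9/4) = 117/2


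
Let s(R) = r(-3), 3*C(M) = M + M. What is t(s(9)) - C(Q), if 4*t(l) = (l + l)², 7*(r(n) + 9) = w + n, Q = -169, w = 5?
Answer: 27725/147 ≈ 188.61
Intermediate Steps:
r(n) = -58/7 + n/7 (r(n) = -9 + (5 + n)/7 = -9 + (5/7 + n/7) = -58/7 + n/7)
C(M) = 2*M/3 (C(M) = (M + M)/3 = (2*M)/3 = 2*M/3)
s(R) = -61/7 (s(R) = -58/7 + (⅐)*(-3) = -58/7 - 3/7 = -61/7)
t(l) = l² (t(l) = (l + l)²/4 = (2*l)²/4 = (4*l²)/4 = l²)
t(s(9)) - C(Q) = (-61/7)² - 2*(-169)/3 = 3721/49 - 1*(-338/3) = 3721/49 + 338/3 = 27725/147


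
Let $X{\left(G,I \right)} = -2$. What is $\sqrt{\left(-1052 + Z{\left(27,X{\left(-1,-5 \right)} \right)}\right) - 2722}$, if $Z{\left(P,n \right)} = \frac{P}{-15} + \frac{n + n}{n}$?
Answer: $\frac{i \sqrt{94345}}{5} \approx 61.431 i$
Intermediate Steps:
$Z{\left(P,n \right)} = 2 - \frac{P}{15}$ ($Z{\left(P,n \right)} = P \left(- \frac{1}{15}\right) + \frac{2 n}{n} = - \frac{P}{15} + 2 = 2 - \frac{P}{15}$)
$\sqrt{\left(-1052 + Z{\left(27,X{\left(-1,-5 \right)} \right)}\right) - 2722} = \sqrt{\left(-1052 + \left(2 - \frac{9}{5}\right)\right) - 2722} = \sqrt{\left(-1052 + \frac{1}{5}\right) - 2722} = \sqrt{- \frac{5259}{5} - 2722} = \sqrt{- \frac{18869}{5}} = \frac{i \sqrt{94345}}{5}$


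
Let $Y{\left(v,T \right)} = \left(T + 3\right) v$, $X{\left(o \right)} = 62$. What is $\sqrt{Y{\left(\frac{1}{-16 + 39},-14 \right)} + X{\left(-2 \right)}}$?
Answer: $\frac{\sqrt{32545}}{23} \approx 7.8436$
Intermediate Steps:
$Y{\left(v,T \right)} = v \left(3 + T\right)$ ($Y{\left(v,T \right)} = \left(3 + T\right) v = v \left(3 + T\right)$)
$\sqrt{Y{\left(\frac{1}{-16 + 39},-14 \right)} + X{\left(-2 \right)}} = \sqrt{\frac{3 - 14}{-16 + 39} + 62} = \sqrt{\frac{1}{23} \left(-11\right) + 62} = \sqrt{- \frac{11}{23} + 62} = \sqrt{\frac{1415}{23}} = \frac{\sqrt{32545}}{23}$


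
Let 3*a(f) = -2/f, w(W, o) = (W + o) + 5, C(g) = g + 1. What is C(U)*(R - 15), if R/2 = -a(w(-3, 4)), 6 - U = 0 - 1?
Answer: -1064/9 ≈ -118.22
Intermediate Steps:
U = 7 (U = 6 - (0 - 1) = 6 - 1*(-1) = 6 + 1 = 7)
C(g) = 1 + g
w(W, o) = 5 + W + o
a(f) = -2/(3*f) (a(f) = (-2/f)/3 = -2/(3*f))
R = 2/9 (R = 2*(-(-2)/(3*(5 - 3 + 4))) = 2*(-(-2)/(3*6)) = 2*(-1*(-1/9)) = 2*(1/9) = 2/9 ≈ 0.22222)
C(U)*(R - 15) = (1 + 7)*(2/9 - 15) = 8*(-133/9) = -1064/9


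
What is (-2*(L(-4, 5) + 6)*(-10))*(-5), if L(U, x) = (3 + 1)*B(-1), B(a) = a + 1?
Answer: -600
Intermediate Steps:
B(a) = 1 + a
L(U, x) = 0 (L(U, x) = (3 + 1)*(1 - 1) = 4*0 = 0)
(-2*(L(-4, 5) + 6)*(-10))*(-5) = (-2*(0 + 6)*(-10))*(-5) = (-2*6*(-10))*(-5) = -12*(-10)*(-5) = 120*(-5) = -600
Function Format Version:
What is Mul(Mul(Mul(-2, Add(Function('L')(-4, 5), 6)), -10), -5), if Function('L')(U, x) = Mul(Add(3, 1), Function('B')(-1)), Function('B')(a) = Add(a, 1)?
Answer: -600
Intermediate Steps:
Function('B')(a) = Add(1, a)
Function('L')(U, x) = 0 (Function('L')(U, x) = Mul(Add(3, 1), Add(1, -1)) = Mul(4, 0) = 0)
Mul(Mul(Mul(-2, Add(Function('L')(-4, 5), 6)), -10), -5) = Mul(Mul(Mul(-2, Add(0, 6)), -10), -5) = Mul(Mul(Mul(-2, 6), -10), -5) = Mul(Mul(-12, -10), -5) = Mul(120, -5) = -600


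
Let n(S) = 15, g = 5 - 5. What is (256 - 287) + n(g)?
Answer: -16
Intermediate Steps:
g = 0
(256 - 287) + n(g) = (256 - 287) + 15 = -31 + 15 = -16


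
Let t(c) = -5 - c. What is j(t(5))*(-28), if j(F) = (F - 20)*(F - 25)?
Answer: -29400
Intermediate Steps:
j(F) = (-25 + F)*(-20 + F) (j(F) = (-20 + F)*(-25 + F) = (-25 + F)*(-20 + F))
j(t(5))*(-28) = (500 + (-5 - 1*5)² - 45*(-5 - 1*5))*(-28) = (500 + (-5 - 5)² - 45*(-5 - 5))*(-28) = (500 + (-10)² - 45*(-10))*(-28) = (500 + 100 + 450)*(-28) = 1050*(-28) = -29400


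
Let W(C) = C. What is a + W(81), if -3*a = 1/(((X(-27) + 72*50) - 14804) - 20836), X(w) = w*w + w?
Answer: 7615135/94014 ≈ 81.000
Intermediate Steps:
X(w) = w + w**2 (X(w) = w**2 + w = w + w**2)
a = 1/94014 (a = -1/(3*(((-27*(1 - 27) + 72*50) - 14804) - 20836)) = -1/(3*(((-27*(-26) + 3600) - 14804) - 20836)) = -1/(3*(((702 + 3600) - 14804) - 20836)) = -1/(3*((4302 - 14804) - 20836)) = -1/(3*(-10502 - 20836)) = -1/3/(-31338) = -1/3*(-1/31338) = 1/94014 ≈ 1.0637e-5)
a + W(81) = 1/94014 + 81 = 7615135/94014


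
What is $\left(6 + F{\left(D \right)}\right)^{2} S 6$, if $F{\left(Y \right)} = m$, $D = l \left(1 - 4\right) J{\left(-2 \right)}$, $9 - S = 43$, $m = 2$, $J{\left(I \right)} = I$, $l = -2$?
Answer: $-13056$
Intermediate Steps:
$S = -34$ ($S = 9 - 43 = -34$)
$D = -12$ ($D = - 2 \left(1 - 4\right) \left(-2\right) = \left(-2\right) \left(-3\right) \left(-2\right) = 6 \left(-2\right) = -12$)
$F{\left(Y \right)} = 2$
$\left(6 + F{\left(D \right)}\right)^{2} S 6 = \left(6 + 2\right)^{2} \left(\left(-34\right) 6\right) = 8^{2} \left(-204\right) = 64 \left(-204\right) = -13056$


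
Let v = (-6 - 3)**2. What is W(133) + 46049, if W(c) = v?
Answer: 46130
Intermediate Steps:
v = 81 (v = (-9)**2 = 81)
W(c) = 81
W(133) + 46049 = 81 + 46049 = 46130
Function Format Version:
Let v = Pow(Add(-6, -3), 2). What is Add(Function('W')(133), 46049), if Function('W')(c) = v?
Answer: 46130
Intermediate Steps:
v = 81 (v = Pow(-9, 2) = 81)
Function('W')(c) = 81
Add(Function('W')(133), 46049) = Add(81, 46049) = 46130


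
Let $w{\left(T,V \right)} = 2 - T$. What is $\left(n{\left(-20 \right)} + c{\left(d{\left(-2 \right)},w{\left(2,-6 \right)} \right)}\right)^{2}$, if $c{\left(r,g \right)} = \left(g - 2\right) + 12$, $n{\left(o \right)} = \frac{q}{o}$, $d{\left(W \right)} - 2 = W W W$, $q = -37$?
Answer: $\frac{56169}{400} \approx 140.42$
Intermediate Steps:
$d{\left(W \right)} = 2 + W^{3}$ ($d{\left(W \right)} = 2 + W W W = 2 + W^{2} W = 2 + W^{3}$)
$n{\left(o \right)} = - \frac{37}{o}$
$c{\left(r,g \right)} = 10 + g$ ($c{\left(r,g \right)} = \left(-2 + g\right) + 12 = 10 + g$)
$\left(n{\left(-20 \right)} + c{\left(d{\left(-2 \right)},w{\left(2,-6 \right)} \right)}\right)^{2} = \left(- \frac{37}{-20} + \left(10 + \left(2 - 2\right)\right)\right)^{2} = \left(\left(-37\right) \left(- \frac{1}{20}\right) + \left(10 + \left(2 - 2\right)\right)\right)^{2} = \left(\frac{37}{20} + \left(10 + 0\right)\right)^{2} = \left(\frac{37}{20} + 10\right)^{2} = \left(\frac{237}{20}\right)^{2} = \frac{56169}{400}$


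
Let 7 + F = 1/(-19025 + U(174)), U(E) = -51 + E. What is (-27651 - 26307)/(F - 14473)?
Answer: 1019914116/273700961 ≈ 3.7264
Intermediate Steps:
F = -132315/18902 (F = -7 + 1/(-19025 + (-51 + 174)) = -7 + 1/(-19025 + 123) = -7 + 1/(-18902) = -7 - 1/18902 = -132315/18902 ≈ -7.0001)
(-27651 - 26307)/(F - 14473) = (-27651 - 26307)/(-132315/18902 - 14473) = -53958/(-273700961/18902) = -53958*(-18902/273700961) = 1019914116/273700961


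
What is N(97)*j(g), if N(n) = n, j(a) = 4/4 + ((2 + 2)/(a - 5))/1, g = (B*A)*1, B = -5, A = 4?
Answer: 2037/25 ≈ 81.480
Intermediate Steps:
g = -20 (g = -5*4*1 = -20*1 = -20)
j(a) = 1 + 4/(-5 + a) (j(a) = 4*(¼) + (4/(-5 + a))*1 = 1 + 4/(-5 + a))
N(97)*j(g) = 97*((-1 - 20)/(-5 - 20)) = 97*(-21/(-25)) = 97*(-1/25*(-21)) = 97*(21/25) = 2037/25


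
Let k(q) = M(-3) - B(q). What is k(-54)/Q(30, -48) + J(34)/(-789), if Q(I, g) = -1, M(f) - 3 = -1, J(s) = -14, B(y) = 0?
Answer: -1564/789 ≈ -1.9823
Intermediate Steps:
M(f) = 2 (M(f) = 3 - 1 = 2)
k(q) = 2 (k(q) = 2 - 1*0 = 2 + 0 = 2)
k(-54)/Q(30, -48) + J(34)/(-789) = 2/(-1) - 14/(-789) = 2*(-1) - 14*(-1/789) = -2 + 14/789 = -1564/789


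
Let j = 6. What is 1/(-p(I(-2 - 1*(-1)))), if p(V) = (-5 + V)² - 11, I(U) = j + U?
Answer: 1/11 ≈ 0.090909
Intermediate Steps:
I(U) = 6 + U
p(V) = -11 + (-5 + V)²
1/(-p(I(-2 - 1*(-1)))) = 1/(-(-11 + (-5 + (6 + (-2 - 1*(-1))))²)) = 1/(-(-11 + (-5 + (6 + (-2 + 1)))²)) = 1/(-(-11 + (-5 + (6 - 1))²)) = 1/(-(-11 + (-5 + 5)²)) = 1/(-(-11 + 0²)) = 1/(-(-11 + 0)) = 1/(-1*(-11)) = 1/11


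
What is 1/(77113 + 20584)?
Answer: 1/97697 ≈ 1.0236e-5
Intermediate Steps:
1/(77113 + 20584) = 1/97697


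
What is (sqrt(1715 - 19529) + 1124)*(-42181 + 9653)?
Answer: -36561472 - 32528*I*sqrt(17814) ≈ -3.6561e+7 - 4.3415e+6*I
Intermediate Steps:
(sqrt(1715 - 19529) + 1124)*(-42181 + 9653) = (sqrt(-17814) + 1124)*(-32528) = (I*sqrt(17814) + 1124)*(-32528) = (1124 + I*sqrt(17814))*(-32528) = -36561472 - 32528*I*sqrt(17814)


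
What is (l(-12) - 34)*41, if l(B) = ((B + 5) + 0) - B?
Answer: -1189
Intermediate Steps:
l(B) = 5 (l(B) = ((5 + B) + 0) - B = (5 + B) - B = 5)
(l(-12) - 34)*41 = (5 - 34)*41 = -29*41 = -1189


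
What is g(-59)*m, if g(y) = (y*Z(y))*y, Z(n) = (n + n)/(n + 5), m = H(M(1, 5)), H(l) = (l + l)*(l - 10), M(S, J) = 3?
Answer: -2875306/9 ≈ -3.1948e+5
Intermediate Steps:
H(l) = 2*l*(-10 + l) (H(l) = (2*l)*(-10 + l) = 2*l*(-10 + l))
m = -42 (m = 2*3*(-10 + 3) = 2*3*(-7) = -42)
Z(n) = 2*n/(5 + n) (Z(n) = (2*n)/(5 + n) = 2*n/(5 + n))
g(y) = 2*y**3/(5 + y) (g(y) = (y*(2*y/(5 + y)))*y = (2*y**2/(5 + y))*y = 2*y**3/(5 + y))
g(-59)*m = (2*(-59)**3/(5 - 59))*(-42) = (2*(-205379)/(-54))*(-42) = (2*(-205379)*(-1/54))*(-42) = (205379/27)*(-42) = -2875306/9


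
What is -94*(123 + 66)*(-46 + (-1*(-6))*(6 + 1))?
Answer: 71064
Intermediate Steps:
-94*(123 + 66)*(-46 + (-1*(-6))*(6 + 1)) = -17766*(-46 + 6*7) = -17766*(-46 + 42) = -17766*(-4) = -94*(-756) = 71064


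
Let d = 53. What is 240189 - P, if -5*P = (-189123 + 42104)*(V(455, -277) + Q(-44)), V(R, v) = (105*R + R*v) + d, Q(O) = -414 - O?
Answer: 11553512908/5 ≈ 2.3107e+9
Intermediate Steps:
V(R, v) = 53 + 105*R + R*v (V(R, v) = (105*R + R*v) + 53 = 53 + 105*R + R*v)
P = -11552311963/5 (P = -(-189123 + 42104)*((53 + 105*455 + 455*(-277)) + (-414 - 1*(-44)))/5 = -(-147019)*((53 + 47775 - 126035) + (-414 + 44))/5 = -(-147019)*(-78207 - 370)/5 = -(-147019)*(-78577)/5 = -⅕*11552311963 = -11552311963/5 ≈ -2.3105e+9)
240189 - P = 240189 - 1*(-11552311963/5) = 240189 + 11552311963/5 = 11553512908/5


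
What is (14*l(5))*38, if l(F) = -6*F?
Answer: -15960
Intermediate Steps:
(14*l(5))*38 = (14*(-6*5))*38 = (14*(-30))*38 = -420*38 = -15960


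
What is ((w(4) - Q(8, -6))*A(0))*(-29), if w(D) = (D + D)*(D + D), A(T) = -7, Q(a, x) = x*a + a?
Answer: 21112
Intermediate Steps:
Q(a, x) = a + a*x (Q(a, x) = a*x + a = a + a*x)
w(D) = 4*D**2 (w(D) = (2*D)*(2*D) = 4*D**2)
((w(4) - Q(8, -6))*A(0))*(-29) = ((4*4**2 - 8*(1 - 6))*(-7))*(-29) = ((4*16 - 8*(-5))*(-7))*(-29) = ((64 - 1*(-40))*(-7))*(-29) = ((64 + 40)*(-7))*(-29) = (104*(-7))*(-29) = -728*(-29) = 21112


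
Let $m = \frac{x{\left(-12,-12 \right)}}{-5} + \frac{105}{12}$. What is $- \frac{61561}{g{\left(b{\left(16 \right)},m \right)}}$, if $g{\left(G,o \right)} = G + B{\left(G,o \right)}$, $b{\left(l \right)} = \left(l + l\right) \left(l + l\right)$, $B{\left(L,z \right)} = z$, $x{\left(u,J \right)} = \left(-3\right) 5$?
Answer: $- \frac{246244}{4143} \approx -59.436$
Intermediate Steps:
$x{\left(u,J \right)} = -15$
$b{\left(l \right)} = 4 l^{2}$ ($b{\left(l \right)} = 2 l 2 l = 4 l^{2}$)
$m = \frac{47}{4}$ ($m = - \frac{15}{-5} + \frac{105}{12} = \left(-15\right) \left(- \frac{1}{5}\right) + 105 \cdot \frac{1}{12} = 3 + \frac{35}{4} = \frac{47}{4} \approx 11.75$)
$g{\left(G,o \right)} = G + o$
$- \frac{61561}{g{\left(b{\left(16 \right)},m \right)}} = - \frac{61561}{4 \cdot 16^{2} + \frac{47}{4}} = - \frac{61561}{4 \cdot 256 + \frac{47}{4}} = - \frac{61561}{1024 + \frac{47}{4}} = - \frac{61561}{\frac{4143}{4}} = \left(-61561\right) \frac{4}{4143} = - \frac{246244}{4143}$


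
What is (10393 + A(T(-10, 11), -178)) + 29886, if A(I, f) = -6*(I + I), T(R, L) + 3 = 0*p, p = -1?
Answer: 40315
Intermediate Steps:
T(R, L) = -3 (T(R, L) = -3 + 0*(-1) = -3 + 0 = -3)
A(I, f) = -12*I
(10393 + A(T(-10, 11), -178)) + 29886 = (10393 - 12*(-3)) + 29886 = (10393 + 36) + 29886 = 10429 + 29886 = 40315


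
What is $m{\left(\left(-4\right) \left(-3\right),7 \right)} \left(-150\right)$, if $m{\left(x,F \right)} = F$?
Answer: $-1050$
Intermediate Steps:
$m{\left(\left(-4\right) \left(-3\right),7 \right)} \left(-150\right) = 7 \left(-150\right) = -1050$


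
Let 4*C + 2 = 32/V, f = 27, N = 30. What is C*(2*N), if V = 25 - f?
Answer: -270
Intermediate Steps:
V = -2 (V = 25 - 1*27 = 25 - 27 = -2)
C = -9/2 (C = -1/2 + (32/(-2))/4 = -1/2 + (32*(-1/2))/4 = -1/2 + (1/4)*(-16) = -1/2 - 4 = -9/2 ≈ -4.5000)
C*(2*N) = -9*30 = -9/2*60 = -270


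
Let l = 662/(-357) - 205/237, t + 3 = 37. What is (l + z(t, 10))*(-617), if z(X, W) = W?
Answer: -126692929/28203 ≈ -4492.2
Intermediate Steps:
t = 34 (t = -3 + 37 = 34)
l = -76693/28203 (l = 662*(-1/357) - 205*1/237 = -662/357 - 205/237 = -76693/28203 ≈ -2.7193)
(l + z(t, 10))*(-617) = (-76693/28203 + 10)*(-617) = (205337/28203)*(-617) = -126692929/28203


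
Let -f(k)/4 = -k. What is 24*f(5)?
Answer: 480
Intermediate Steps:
f(k) = 4*k (f(k) = -(-4)*k = 4*k)
24*f(5) = 24*(4*5) = 24*20 = 480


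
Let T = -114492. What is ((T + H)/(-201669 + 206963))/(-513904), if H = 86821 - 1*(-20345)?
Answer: 3663/1360303888 ≈ 2.6928e-6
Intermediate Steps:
H = 107166 (H = 86821 + 20345 = 107166)
((T + H)/(-201669 + 206963))/(-513904) = ((-114492 + 107166)/(-201669 + 206963))/(-513904) = -7326/5294*(-1/513904) = -7326*1/5294*(-1/513904) = -3663/2647*(-1/513904) = 3663/1360303888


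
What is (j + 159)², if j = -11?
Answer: 21904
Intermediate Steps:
(j + 159)² = (-11 + 159)² = 148² = 21904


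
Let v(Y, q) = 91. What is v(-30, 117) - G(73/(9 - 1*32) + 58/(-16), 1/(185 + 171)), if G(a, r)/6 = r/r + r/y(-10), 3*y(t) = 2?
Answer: 30251/356 ≈ 84.975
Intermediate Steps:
y(t) = 2/3 (y(t) = (1/3)*2 = 2/3)
G(a, r) = 6 + 9*r (G(a, r) = 6*(r/r + r/(2/3)) = 6*(1 + r*(3/2)) = 6*(1 + 3*r/2) = 6 + 9*r)
v(-30, 117) - G(73/(9 - 1*32) + 58/(-16), 1/(185 + 171)) = 91 - (6 + 9/(185 + 171)) = 91 - (6 + 9/356) = 91 - 1*2145/356 = 91 - 2145/356 = 30251/356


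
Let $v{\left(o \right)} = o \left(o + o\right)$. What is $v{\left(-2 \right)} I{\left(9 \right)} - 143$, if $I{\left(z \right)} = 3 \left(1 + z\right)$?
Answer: $97$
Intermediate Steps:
$v{\left(o \right)} = 2 o^{2}$ ($v{\left(o \right)} = o 2 o = 2 o^{2}$)
$I{\left(z \right)} = 3 + 3 z$
$v{\left(-2 \right)} I{\left(9 \right)} - 143 = 2 \left(-2\right)^{2} \left(3 + 3 \cdot 9\right) - 143 = 2 \cdot 4 \left(3 + 27\right) - 143 = 8 \cdot 30 - 143 = 240 - 143 = 97$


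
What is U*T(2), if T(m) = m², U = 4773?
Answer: 19092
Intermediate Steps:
U*T(2) = 4773*2² = 4773*4 = 19092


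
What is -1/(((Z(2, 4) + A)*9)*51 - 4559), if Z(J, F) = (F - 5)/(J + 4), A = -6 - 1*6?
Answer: 2/20287 ≈ 9.8585e-5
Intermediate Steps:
A = -12 (A = -6 - 6 = -12)
Z(J, F) = (-5 + F)/(4 + J)
-1/(((Z(2, 4) + A)*9)*51 - 4559) = -1/((((-5 + 4)/(4 + 2) - 12)*9)*51 - 4559) = -1/(((-1/6 - 12)*9)*51 - 4559) = -1/(-73/6*9*51 - 4559) = -1/(-219/2*51 - 4559) = -1/(-11169/2 - 4559) = -1/(-20287/2) = -1*(-2/20287) = 2/20287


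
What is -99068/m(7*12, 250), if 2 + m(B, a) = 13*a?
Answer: -24767/812 ≈ -30.501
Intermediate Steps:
m(B, a) = -2 + 13*a
-99068/m(7*12, 250) = -99068/(-2 + 13*250) = -99068/(-2 + 3250) = -99068/3248 = -99068*1/3248 = -24767/812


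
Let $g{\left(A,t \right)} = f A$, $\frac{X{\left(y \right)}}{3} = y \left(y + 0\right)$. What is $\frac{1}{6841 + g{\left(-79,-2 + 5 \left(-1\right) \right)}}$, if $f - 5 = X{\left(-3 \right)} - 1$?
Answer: $\frac{1}{4392} \approx 0.00022769$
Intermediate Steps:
$X{\left(y \right)} = 3 y^{2}$ ($X{\left(y \right)} = 3 y \left(y + 0\right) = 3 y y = 3 y^{2}$)
$f = 31$ ($f = 5 - \left(1 - 3 \left(-3\right)^{2}\right) = 5 + \left(3 \cdot 9 - 1\right) = 5 + \left(27 - 1\right) = 5 + 26 = 31$)
$g{\left(A,t \right)} = 31 A$
$\frac{1}{6841 + g{\left(-79,-2 + 5 \left(-1\right) \right)}} = \frac{1}{6841 + 31 \left(-79\right)} = \frac{1}{6841 - 2449} = \frac{1}{4392}$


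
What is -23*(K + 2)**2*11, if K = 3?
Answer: -6325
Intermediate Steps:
-23*(K + 2)**2*11 = -23*(3 + 2)**2*11 = -23*5**2*11 = -23*25*11 = -575*11 = -6325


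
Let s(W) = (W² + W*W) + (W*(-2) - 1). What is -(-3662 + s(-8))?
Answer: 3519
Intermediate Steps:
s(W) = -1 - 2*W + 2*W² (s(W) = (W² + W²) + (-2*W - 1) = 2*W² + (-1 - 2*W) = -1 - 2*W + 2*W²)
-(-3662 + s(-8)) = -(-3662 + (-1 - 2*(-8) + 2*(-8)²)) = -(-3662 + (-1 + 16 + 2*64)) = -(-3662 + (-1 + 16 + 128)) = -(-3662 + 143) = -1*(-3519) = 3519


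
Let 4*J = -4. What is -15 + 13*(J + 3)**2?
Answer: 37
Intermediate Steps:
J = -1 (J = (1/4)*(-4) = -1)
-15 + 13*(J + 3)**2 = -15 + 13*(-1 + 3)**2 = -15 + 13*2**2 = -15 + 13*4 = -15 + 52 = 37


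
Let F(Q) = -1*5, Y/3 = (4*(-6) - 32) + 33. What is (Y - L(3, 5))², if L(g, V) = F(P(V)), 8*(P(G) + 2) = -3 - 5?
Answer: 4096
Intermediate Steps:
P(G) = -3 (P(G) = -2 + (-3 - 5)/8 = -2 + (⅛)*(-8) = -2 - 1 = -3)
Y = -69 (Y = 3*((4*(-6) - 32) + 33) = 3*((-24 - 32) + 33) = 3*(-56 + 33) = 3*(-23) = -69)
F(Q) = -5
L(g, V) = -5
(Y - L(3, 5))² = (-69 - 1*(-5))² = (-69 + 5)² = (-64)² = 4096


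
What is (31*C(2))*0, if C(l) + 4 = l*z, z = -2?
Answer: 0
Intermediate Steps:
C(l) = -4 - 2*l (C(l) = -4 + l*(-2) = -4 - 2*l)
(31*C(2))*0 = (31*(-4 - 2*2))*0 = (31*(-4 - 4))*0 = (31*(-8))*0 = -248*0 = 0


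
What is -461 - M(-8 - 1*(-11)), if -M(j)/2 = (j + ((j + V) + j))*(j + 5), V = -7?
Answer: -429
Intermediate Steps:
M(j) = -2*(-7 + 3*j)*(5 + j) (M(j) = -2*(j + ((j - 7) + j))*(j + 5) = -2*(j + ((-7 + j) + j))*(5 + j) = -2*(j + (-7 + 2*j))*(5 + j) = -2*(-7 + 3*j)*(5 + j))
-461 - M(-8 - 1*(-11)) = -461 - (70 - 16*(-8 - 1*(-11)) - 6*(-8 - 1*(-11))²) = -461 - (70 - 16*(-8 + 11) - 6*(-8 + 11)²) = -461 - (70 - 16*3 - 6*3²) = -461 - (70 - 48 - 6*9) = -461 - (70 - 48 - 54) = -461 - 1*(-32) = -461 + 32 = -429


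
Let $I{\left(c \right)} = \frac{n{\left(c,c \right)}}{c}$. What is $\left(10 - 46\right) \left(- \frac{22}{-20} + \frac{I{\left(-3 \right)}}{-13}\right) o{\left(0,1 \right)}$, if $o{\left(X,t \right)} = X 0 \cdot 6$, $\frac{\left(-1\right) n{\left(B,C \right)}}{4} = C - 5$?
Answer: $0$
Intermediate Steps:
$n{\left(B,C \right)} = 20 - 4 C$ ($n{\left(B,C \right)} = - 4 \left(C - 5\right) = - 4 \left(-5 + C\right) = 20 - 4 C$)
$I{\left(c \right)} = \frac{20 - 4 c}{c}$
$o{\left(X,t \right)} = 0$ ($o{\left(X,t \right)} = 0 \cdot 6 = 0$)
$\left(10 - 46\right) \left(- \frac{22}{-20} + \frac{I{\left(-3 \right)}}{-13}\right) o{\left(0,1 \right)} = \left(10 - 46\right) \left(- \frac{22}{-20} + \frac{-4 + \frac{20}{-3}}{-13}\right) 0 = - 36 \left(\left(-22\right) \left(- \frac{1}{20}\right) + \left(-4 + 20 \left(- \frac{1}{3}\right)\right) \left(- \frac{1}{13}\right)\right) 0 = - 36 \left(\frac{11}{10} + \left(-4 - \frac{20}{3}\right) \left(- \frac{1}{13}\right)\right) 0 = - 36 \left(\frac{11}{10} - - \frac{32}{39}\right) 0 = - 36 \left(\frac{11}{10} + \frac{32}{39}\right) 0 = \left(-36\right) \frac{749}{390} \cdot 0 = \left(- \frac{4494}{65}\right) 0 = 0$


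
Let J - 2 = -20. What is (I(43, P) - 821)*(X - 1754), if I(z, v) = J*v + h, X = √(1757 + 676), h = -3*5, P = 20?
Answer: 2097784 - 1196*√2433 ≈ 2.0388e+6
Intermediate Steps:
J = -18 (J = 2 - 20 = -18)
h = -15
X = √2433 ≈ 49.325
I(z, v) = -15 - 18*v (I(z, v) = -18*v - 15 = -15 - 18*v)
(I(43, P) - 821)*(X - 1754) = ((-15 - 18*20) - 821)*(√2433 - 1754) = ((-15 - 360) - 821)*(-1754 + √2433) = (-375 - 821)*(-1754 + √2433) = -1196*(-1754 + √2433) = 2097784 - 1196*√2433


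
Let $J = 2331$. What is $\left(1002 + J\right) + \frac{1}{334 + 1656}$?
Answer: $\frac{6632671}{1990} \approx 3333.0$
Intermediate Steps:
$\left(1002 + J\right) + \frac{1}{334 + 1656} = \left(1002 + 2331\right) + \frac{1}{334 + 1656} = 3333 + \frac{1}{1990} = \frac{6632671}{1990}$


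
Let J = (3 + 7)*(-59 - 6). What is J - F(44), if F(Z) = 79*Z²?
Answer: -153594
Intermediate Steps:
J = -650 (J = 10*(-65) = -650)
J - F(44) = -650 - 79*44² = -650 - 79*1936 = -650 - 1*152944 = -650 - 152944 = -153594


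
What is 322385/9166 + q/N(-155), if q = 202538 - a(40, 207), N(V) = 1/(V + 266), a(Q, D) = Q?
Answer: 206027052533/9166 ≈ 2.2477e+7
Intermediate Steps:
N(V) = 1/(266 + V)
q = 202498 (q = 202538 - 1*40 = 202538 - 40 = 202498)
322385/9166 + q/N(-155) = 322385/9166 + 202498/(1/(266 - 155)) = 322385*(1/9166) + 202498/(1/111) = 322385/9166 + 202498/(1/111) = 322385/9166 + 202498*111 = 322385/9166 + 22477278 = 206027052533/9166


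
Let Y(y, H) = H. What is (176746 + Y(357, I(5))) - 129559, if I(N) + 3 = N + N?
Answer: 47194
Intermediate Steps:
I(N) = -3 + 2*N (I(N) = -3 + (N + N) = -3 + 2*N)
(176746 + Y(357, I(5))) - 129559 = (176746 + (-3 + 2*5)) - 129559 = (176746 + (-3 + 10)) - 129559 = (176746 + 7) - 129559 = 176753 - 129559 = 47194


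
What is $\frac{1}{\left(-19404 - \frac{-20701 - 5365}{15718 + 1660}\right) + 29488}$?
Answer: $\frac{8689}{87632909} \approx 9.9152 \cdot 10^{-5}$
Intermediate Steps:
$\frac{1}{\left(-19404 - \frac{-20701 - 5365}{15718 + 1660}\right) + 29488} = \frac{1}{\left(-19404 - - \frac{26066}{17378}\right) + 29488} = \frac{1}{\left(-19404 - \left(-26066\right) \frac{1}{17378}\right) + 29488} = \frac{1}{\left(-19404 - - \frac{13033}{8689}\right) + 29488} = \frac{1}{\left(-19404 + \frac{13033}{8689}\right) + 29488} = \frac{1}{- \frac{168588323}{8689} + 29488} = \frac{1}{\frac{87632909}{8689}} = \frac{8689}{87632909}$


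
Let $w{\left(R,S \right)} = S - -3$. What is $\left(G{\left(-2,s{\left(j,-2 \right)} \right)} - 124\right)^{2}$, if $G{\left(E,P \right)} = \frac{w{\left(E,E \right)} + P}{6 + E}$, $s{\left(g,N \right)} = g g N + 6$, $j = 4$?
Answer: $\frac{271441}{16} \approx 16965.0$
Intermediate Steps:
$w{\left(R,S \right)} = 3 + S$ ($w{\left(R,S \right)} = S + 3 = 3 + S$)
$s{\left(g,N \right)} = 6 + N g^{2}$ ($s{\left(g,N \right)} = g^{2} N + 6 = N g^{2} + 6 = 6 + N g^{2}$)
$G{\left(E,P \right)} = \frac{3 + E + P}{6 + E}$ ($G{\left(E,P \right)} = \frac{\left(3 + E\right) + P}{6 + E} = \frac{3 + E + P}{6 + E}$)
$\left(G{\left(-2,s{\left(j,-2 \right)} \right)} - 124\right)^{2} = \left(\frac{3 - 2 + \left(6 - 2 \cdot 4^{2}\right)}{6 - 2} - 124\right)^{2} = \left(\frac{3 - 2 + \left(6 - 32\right)}{4} - 124\right)^{2} = \left(\frac{3 - 2 - 26}{4} - 124\right)^{2} = \left(\frac{1}{4} \left(-25\right) - 124\right)^{2} = \left(- \frac{25}{4} - 124\right)^{2} = \left(- \frac{521}{4}\right)^{2} = \frac{271441}{16}$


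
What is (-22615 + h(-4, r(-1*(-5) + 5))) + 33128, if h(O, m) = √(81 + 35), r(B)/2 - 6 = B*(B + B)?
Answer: 10513 + 2*√29 ≈ 10524.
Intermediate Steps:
r(B) = 12 + 4*B² (r(B) = 12 + 2*(B*(B + B)) = 12 + 2*(B*(2*B)) = 12 + 2*(2*B²) = 12 + 4*B²)
h(O, m) = 2*√29 (h(O, m) = √116 = 2*√29)
(-22615 + h(-4, r(-1*(-5) + 5))) + 33128 = (-22615 + 2*√29) + 33128 = 10513 + 2*√29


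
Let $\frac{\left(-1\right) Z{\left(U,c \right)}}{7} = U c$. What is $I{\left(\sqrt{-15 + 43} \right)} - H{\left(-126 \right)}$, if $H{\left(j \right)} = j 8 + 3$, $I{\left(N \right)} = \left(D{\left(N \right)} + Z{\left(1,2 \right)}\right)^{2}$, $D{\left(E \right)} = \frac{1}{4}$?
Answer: $\frac{19105}{16} \approx 1194.1$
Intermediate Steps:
$D{\left(E \right)} = \frac{1}{4}$
$Z{\left(U,c \right)} = - 7 U c$
$I{\left(N \right)} = \frac{3025}{16}$ ($I{\left(N \right)} = \left(\frac{1}{4} - 7 \cdot 2\right)^{2} = \left(\frac{1}{4} - 14\right)^{2} = \left(- \frac{55}{4}\right)^{2} = \frac{3025}{16}$)
$H{\left(j \right)} = 3 + 8 j$ ($H{\left(j \right)} = 8 j + 3 = 3 + 8 j$)
$I{\left(\sqrt{-15 + 43} \right)} - H{\left(-126 \right)} = \frac{3025}{16} - \left(3 + 8 \left(-126\right)\right) = \frac{3025}{16} - \left(3 - 1008\right) = \frac{3025}{16} - -1005 = \frac{3025}{16} + 1005 = \frac{19105}{16}$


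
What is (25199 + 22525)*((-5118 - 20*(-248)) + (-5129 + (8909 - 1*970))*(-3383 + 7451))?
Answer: 545529321528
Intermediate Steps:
(25199 + 22525)*((-5118 - 20*(-248)) + (-5129 + (8909 - 1*970))*(-3383 + 7451)) = 47724*((-5118 - 1*(-4960)) + (-5129 + (8909 - 970))*4068) = 47724*((-5118 + 4960) + (-5129 + 7939)*4068) = 47724*(-158 + 2810*4068) = 47724*(-158 + 11431080) = 47724*11430922 = 545529321528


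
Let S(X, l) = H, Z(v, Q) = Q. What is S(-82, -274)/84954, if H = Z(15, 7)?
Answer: 7/84954 ≈ 8.2397e-5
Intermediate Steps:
H = 7
S(X, l) = 7
S(-82, -274)/84954 = 7/84954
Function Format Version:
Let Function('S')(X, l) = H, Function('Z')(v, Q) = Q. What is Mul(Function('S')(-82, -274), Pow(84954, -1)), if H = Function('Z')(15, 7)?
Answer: Rational(7, 84954) ≈ 8.2397e-5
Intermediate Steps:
H = 7
Function('S')(X, l) = 7
Mul(Function('S')(-82, -274), Pow(84954, -1)) = Mul(7, Pow(84954, -1)) = Mul(7, Rational(1, 84954)) = Rational(7, 84954)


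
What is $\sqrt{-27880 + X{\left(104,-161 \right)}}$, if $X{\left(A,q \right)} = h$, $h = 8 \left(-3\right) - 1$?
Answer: $i \sqrt{27905} \approx 167.05 i$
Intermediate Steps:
$h = -25$ ($h = -24 - 1 = -25$)
$X{\left(A,q \right)} = -25$
$\sqrt{-27880 + X{\left(104,-161 \right)}} = \sqrt{-27880 - 25} = \sqrt{-27905} = i \sqrt{27905}$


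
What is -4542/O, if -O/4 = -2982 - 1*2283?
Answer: -757/3510 ≈ -0.21567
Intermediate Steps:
O = 21060 (O = -4*(-2982 - 1*2283) = -4*(-2982 - 2283) = -4*(-5265) = 21060)
-4542/O = -4542/21060 = -4542*1/21060 = -757/3510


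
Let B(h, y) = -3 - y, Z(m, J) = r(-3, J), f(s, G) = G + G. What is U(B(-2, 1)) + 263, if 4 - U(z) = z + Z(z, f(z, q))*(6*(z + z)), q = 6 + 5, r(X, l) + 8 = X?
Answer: -257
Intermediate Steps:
r(X, l) = -8 + X
q = 11
f(s, G) = 2*G
Z(m, J) = -11 (Z(m, J) = -8 - 3 = -11)
U(z) = 4 + 131*z (U(z) = 4 - (z - 66*(z + z)) = 4 - (z - 66*2*z) = 4 - (z - 132*z) = 4 - (-131)*z = 4 + 131*z)
U(B(-2, 1)) + 263 = (4 + 131*(-3 - 1*1)) + 263 = (4 + 131*(-3 - 1)) + 263 = (4 + 131*(-4)) + 263 = (4 - 524) + 263 = -520 + 263 = -257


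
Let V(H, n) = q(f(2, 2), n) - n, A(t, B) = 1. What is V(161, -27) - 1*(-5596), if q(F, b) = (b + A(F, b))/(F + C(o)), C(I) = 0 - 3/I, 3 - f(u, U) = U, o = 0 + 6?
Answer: 5571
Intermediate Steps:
o = 6
f(u, U) = 3 - U
C(I) = -3/I (C(I) = 0 - 3/I = -3/I)
q(F, b) = (1 + b)/(-1/2 + F) (q(F, b) = (b + 1)/(F - 3/6) = (1 + b)/(F - 3*1/6) = (1 + b)/(F - 1/2) = (1 + b)/(-1/2 + F))
V(H, n) = 2 + n (V(H, n) = 2*(1 + n)/(-1 + 2*(3 - 1*2)) - n = 2*(1 + n)/(-1 + 2*(3 - 2)) - n = 2*(1 + n)/(-1 + 2*1) - n = 2*(1 + n)/(-1 + 2) - n = 2*(1 + n)/1 - n = 2*1*(1 + n) - n = (2 + 2*n) - n = 2 + n)
V(161, -27) - 1*(-5596) = (2 - 27) - 1*(-5596) = -25 + 5596 = 5571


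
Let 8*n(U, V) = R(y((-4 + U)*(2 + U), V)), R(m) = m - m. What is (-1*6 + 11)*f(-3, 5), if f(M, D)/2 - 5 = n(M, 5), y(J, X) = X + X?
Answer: 50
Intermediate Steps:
y(J, X) = 2*X
R(m) = 0
n(U, V) = 0 (n(U, V) = (⅛)*0 = 0)
f(M, D) = 10 (f(M, D) = 10 + 2*0 = 10 + 0 = 10)
(-1*6 + 11)*f(-3, 5) = (-1*6 + 11)*10 = (-6 + 11)*10 = 5*10 = 50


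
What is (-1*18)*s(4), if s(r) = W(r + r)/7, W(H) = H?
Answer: -144/7 ≈ -20.571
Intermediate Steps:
s(r) = 2*r/7 (s(r) = (r + r)/7 = (2*r)*(⅐) = 2*r/7)
(-1*18)*s(4) = (-1*18)*((2/7)*4) = -18*8/7 = -144/7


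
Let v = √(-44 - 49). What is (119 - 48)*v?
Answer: 71*I*√93 ≈ 684.7*I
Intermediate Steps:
v = I*√93 (v = √(-93) = I*√93 ≈ 9.6436*I)
(119 - 48)*v = (119 - 48)*(I*√93) = 71*(I*√93) = 71*I*√93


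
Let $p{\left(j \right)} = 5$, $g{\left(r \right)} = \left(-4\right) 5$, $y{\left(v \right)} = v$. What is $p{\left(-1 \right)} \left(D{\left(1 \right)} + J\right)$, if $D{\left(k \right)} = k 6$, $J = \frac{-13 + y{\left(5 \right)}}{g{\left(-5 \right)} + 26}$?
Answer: $\frac{70}{3} \approx 23.333$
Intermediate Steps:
$g{\left(r \right)} = -20$
$J = - \frac{4}{3}$ ($J = \frac{-13 + 5}{-20 + 26} = - \frac{8}{6} = \left(-8\right) \frac{1}{6} = - \frac{4}{3} \approx -1.3333$)
$D{\left(k \right)} = 6 k$
$p{\left(-1 \right)} \left(D{\left(1 \right)} + J\right) = 5 \left(6 \cdot 1 - \frac{4}{3}\right) = 5 \left(6 - \frac{4}{3}\right) = 5 \cdot \frac{14}{3} = \frac{70}{3}$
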